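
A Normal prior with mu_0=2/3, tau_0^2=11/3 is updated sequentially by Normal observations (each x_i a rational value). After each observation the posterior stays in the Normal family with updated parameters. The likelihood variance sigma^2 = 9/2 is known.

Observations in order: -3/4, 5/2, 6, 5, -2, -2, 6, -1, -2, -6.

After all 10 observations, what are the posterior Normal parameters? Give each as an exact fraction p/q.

mu_0=289/494, tau_0^2=99/247

obs 1: x=-3/4 → posterior Normal(3/98, 99/49)
obs 2: x=5/2 → posterior Normal(113/142, 99/71)
obs 3: x=6 → posterior Normal(377/186, 33/31)
obs 4: x=5 → posterior Normal(597/230, 99/115)
obs 5: x=-2 → posterior Normal(509/274, 99/137)
obs 6: x=-2 → posterior Normal(421/318, 33/53)
obs 7: x=6 → posterior Normal(685/362, 99/181)
obs 8: x=-1 → posterior Normal(641/406, 99/203)
obs 9: x=-2 → posterior Normal(553/450, 11/25)
obs 10: x=-6 → posterior Normal(289/494, 99/247)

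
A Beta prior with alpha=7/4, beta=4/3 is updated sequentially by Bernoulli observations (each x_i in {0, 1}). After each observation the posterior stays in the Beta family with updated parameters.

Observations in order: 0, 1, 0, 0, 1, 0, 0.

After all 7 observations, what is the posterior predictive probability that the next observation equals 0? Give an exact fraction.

76/121

obs 1: x=0 → posterior Beta(7/4, 7/3)
obs 2: x=1 → posterior Beta(11/4, 7/3)
obs 3: x=0 → posterior Beta(11/4, 10/3)
obs 4: x=0 → posterior Beta(11/4, 13/3)
obs 5: x=1 → posterior Beta(15/4, 13/3)
obs 6: x=0 → posterior Beta(15/4, 16/3)
obs 7: x=0 → posterior Beta(15/4, 19/3)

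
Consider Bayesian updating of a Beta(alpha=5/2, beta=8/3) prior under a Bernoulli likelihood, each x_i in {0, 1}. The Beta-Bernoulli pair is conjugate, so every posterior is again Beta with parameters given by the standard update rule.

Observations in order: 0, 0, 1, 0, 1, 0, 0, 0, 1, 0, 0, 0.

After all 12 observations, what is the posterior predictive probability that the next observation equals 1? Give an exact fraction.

33/103

obs 1: x=0 → posterior Beta(5/2, 11/3)
obs 2: x=0 → posterior Beta(5/2, 14/3)
obs 3: x=1 → posterior Beta(7/2, 14/3)
obs 4: x=0 → posterior Beta(7/2, 17/3)
obs 5: x=1 → posterior Beta(9/2, 17/3)
obs 6: x=0 → posterior Beta(9/2, 20/3)
obs 7: x=0 → posterior Beta(9/2, 23/3)
obs 8: x=0 → posterior Beta(9/2, 26/3)
obs 9: x=1 → posterior Beta(11/2, 26/3)
obs 10: x=0 → posterior Beta(11/2, 29/3)
obs 11: x=0 → posterior Beta(11/2, 32/3)
obs 12: x=0 → posterior Beta(11/2, 35/3)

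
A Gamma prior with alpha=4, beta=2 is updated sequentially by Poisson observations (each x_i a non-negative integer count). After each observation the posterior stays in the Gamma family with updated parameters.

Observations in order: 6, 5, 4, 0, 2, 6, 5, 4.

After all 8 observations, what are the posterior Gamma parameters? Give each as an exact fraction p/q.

alpha=36, beta=10

obs 1: x=6 → posterior Gamma(10, 3)
obs 2: x=5 → posterior Gamma(15, 4)
obs 3: x=4 → posterior Gamma(19, 5)
obs 4: x=0 → posterior Gamma(19, 6)
obs 5: x=2 → posterior Gamma(21, 7)
obs 6: x=6 → posterior Gamma(27, 8)
obs 7: x=5 → posterior Gamma(32, 9)
obs 8: x=4 → posterior Gamma(36, 10)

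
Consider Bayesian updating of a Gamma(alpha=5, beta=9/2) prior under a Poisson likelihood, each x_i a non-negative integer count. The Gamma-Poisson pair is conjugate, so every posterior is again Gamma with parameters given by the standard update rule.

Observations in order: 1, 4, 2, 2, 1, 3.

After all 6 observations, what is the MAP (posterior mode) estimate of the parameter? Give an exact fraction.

34/21

obs 1: x=1 → posterior Gamma(6, 11/2)
obs 2: x=4 → posterior Gamma(10, 13/2)
obs 3: x=2 → posterior Gamma(12, 15/2)
obs 4: x=2 → posterior Gamma(14, 17/2)
obs 5: x=1 → posterior Gamma(15, 19/2)
obs 6: x=3 → posterior Gamma(18, 21/2)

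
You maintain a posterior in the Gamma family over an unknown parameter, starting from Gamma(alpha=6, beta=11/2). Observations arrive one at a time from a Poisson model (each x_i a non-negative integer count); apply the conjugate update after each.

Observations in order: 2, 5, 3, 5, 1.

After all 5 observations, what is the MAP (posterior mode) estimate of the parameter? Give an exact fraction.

2

obs 1: x=2 → posterior Gamma(8, 13/2)
obs 2: x=5 → posterior Gamma(13, 15/2)
obs 3: x=3 → posterior Gamma(16, 17/2)
obs 4: x=5 → posterior Gamma(21, 19/2)
obs 5: x=1 → posterior Gamma(22, 21/2)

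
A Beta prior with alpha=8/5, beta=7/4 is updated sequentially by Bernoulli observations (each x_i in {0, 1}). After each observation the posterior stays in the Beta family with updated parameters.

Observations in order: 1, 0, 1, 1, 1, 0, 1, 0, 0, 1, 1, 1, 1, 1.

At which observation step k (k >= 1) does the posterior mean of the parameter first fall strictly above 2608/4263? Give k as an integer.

obs 1: x=1 → posterior Beta(13/5, 7/4)
obs 2: x=0 → posterior Beta(13/5, 11/4)
obs 3: x=1 → posterior Beta(18/5, 11/4)
obs 4: x=1 → posterior Beta(23/5, 11/4)
obs 5: x=1 → posterior Beta(28/5, 11/4)
obs 6: x=0 → posterior Beta(28/5, 15/4)
obs 7: x=1 → posterior Beta(33/5, 15/4)
obs 8: x=0 → posterior Beta(33/5, 19/4)
obs 9: x=0 → posterior Beta(33/5, 23/4)
obs 10: x=1 → posterior Beta(38/5, 23/4)
obs 11: x=1 → posterior Beta(43/5, 23/4)
obs 12: x=1 → posterior Beta(48/5, 23/4)
obs 13: x=1 → posterior Beta(53/5, 23/4)
obs 14: x=1 → posterior Beta(58/5, 23/4)

k = 4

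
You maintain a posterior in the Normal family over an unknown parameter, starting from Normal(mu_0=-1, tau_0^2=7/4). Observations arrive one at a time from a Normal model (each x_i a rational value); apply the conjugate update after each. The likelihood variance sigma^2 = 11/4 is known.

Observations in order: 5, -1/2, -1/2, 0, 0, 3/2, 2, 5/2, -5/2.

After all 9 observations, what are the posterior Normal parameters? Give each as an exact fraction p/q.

mu_0=83/148, tau_0^2=77/296

obs 1: x=5 → posterior Normal(4/3, 77/72)
obs 2: x=-1/2 → posterior Normal(41/50, 77/100)
obs 3: x=-1/2 → posterior Normal(17/32, 77/128)
obs 4: x=0 → posterior Normal(17/39, 77/156)
obs 5: x=0 → posterior Normal(17/46, 77/184)
obs 6: x=3/2 → posterior Normal(55/106, 77/212)
obs 7: x=2 → posterior Normal(83/120, 77/240)
obs 8: x=5/2 → posterior Normal(59/67, 77/268)
obs 9: x=-5/2 → posterior Normal(83/148, 77/296)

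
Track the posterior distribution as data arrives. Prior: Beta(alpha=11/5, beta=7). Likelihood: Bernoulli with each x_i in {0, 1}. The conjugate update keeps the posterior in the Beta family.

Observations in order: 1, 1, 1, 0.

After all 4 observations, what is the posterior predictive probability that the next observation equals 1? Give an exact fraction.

obs 1: x=1 → posterior Beta(16/5, 7)
obs 2: x=1 → posterior Beta(21/5, 7)
obs 3: x=1 → posterior Beta(26/5, 7)
obs 4: x=0 → posterior Beta(26/5, 8)

13/33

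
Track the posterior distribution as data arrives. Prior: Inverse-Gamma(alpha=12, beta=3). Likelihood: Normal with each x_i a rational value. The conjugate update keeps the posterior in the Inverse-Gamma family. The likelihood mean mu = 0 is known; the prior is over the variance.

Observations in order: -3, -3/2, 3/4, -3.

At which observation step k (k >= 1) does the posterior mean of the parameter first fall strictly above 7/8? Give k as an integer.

k = 4

obs 1: x=-3 → posterior Inverse-Gamma(25/2, 15/2)
obs 2: x=-3/2 → posterior Inverse-Gamma(13, 69/8)
obs 3: x=3/4 → posterior Inverse-Gamma(27/2, 285/32)
obs 4: x=-3 → posterior Inverse-Gamma(14, 429/32)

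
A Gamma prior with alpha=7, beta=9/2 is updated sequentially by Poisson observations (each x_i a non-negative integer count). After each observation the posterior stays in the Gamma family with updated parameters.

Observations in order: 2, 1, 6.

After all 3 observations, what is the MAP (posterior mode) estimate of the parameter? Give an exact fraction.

obs 1: x=2 → posterior Gamma(9, 11/2)
obs 2: x=1 → posterior Gamma(10, 13/2)
obs 3: x=6 → posterior Gamma(16, 15/2)

2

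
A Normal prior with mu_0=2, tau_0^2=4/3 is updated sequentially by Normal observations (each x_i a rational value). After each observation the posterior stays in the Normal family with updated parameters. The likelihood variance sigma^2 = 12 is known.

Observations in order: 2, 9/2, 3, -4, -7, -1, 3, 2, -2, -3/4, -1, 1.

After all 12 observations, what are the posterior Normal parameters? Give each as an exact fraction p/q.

mu_0=71/84, tau_0^2=4/7

obs 1: x=2 → posterior Normal(2, 6/5)
obs 2: x=9/2 → posterior Normal(49/22, 12/11)
obs 3: x=3 → posterior Normal(55/24, 1)
obs 4: x=-4 → posterior Normal(47/26, 12/13)
obs 5: x=-7 → posterior Normal(33/28, 6/7)
obs 6: x=-1 → posterior Normal(31/30, 4/5)
obs 7: x=3 → posterior Normal(37/32, 3/4)
obs 8: x=2 → posterior Normal(41/34, 12/17)
obs 9: x=-2 → posterior Normal(37/36, 2/3)
obs 10: x=-3/4 → posterior Normal(71/76, 12/19)
obs 11: x=-1 → posterior Normal(67/80, 3/5)
obs 12: x=1 → posterior Normal(71/84, 4/7)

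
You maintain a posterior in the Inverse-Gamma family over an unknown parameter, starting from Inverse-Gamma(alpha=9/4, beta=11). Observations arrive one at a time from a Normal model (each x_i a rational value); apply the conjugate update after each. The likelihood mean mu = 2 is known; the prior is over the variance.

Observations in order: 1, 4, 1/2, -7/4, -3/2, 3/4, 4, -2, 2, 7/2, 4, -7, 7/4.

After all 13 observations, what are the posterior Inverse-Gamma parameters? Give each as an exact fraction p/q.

alpha=35/4, beta=2631/32

obs 1: x=1 → posterior Inverse-Gamma(11/4, 23/2)
obs 2: x=4 → posterior Inverse-Gamma(13/4, 27/2)
obs 3: x=1/2 → posterior Inverse-Gamma(15/4, 117/8)
obs 4: x=-7/4 → posterior Inverse-Gamma(17/4, 693/32)
obs 5: x=-3/2 → posterior Inverse-Gamma(19/4, 889/32)
obs 6: x=3/4 → posterior Inverse-Gamma(21/4, 457/16)
obs 7: x=4 → posterior Inverse-Gamma(23/4, 489/16)
obs 8: x=-2 → posterior Inverse-Gamma(25/4, 617/16)
obs 9: x=2 → posterior Inverse-Gamma(27/4, 617/16)
obs 10: x=7/2 → posterior Inverse-Gamma(29/4, 635/16)
obs 11: x=4 → posterior Inverse-Gamma(31/4, 667/16)
obs 12: x=-7 → posterior Inverse-Gamma(33/4, 1315/16)
obs 13: x=7/4 → posterior Inverse-Gamma(35/4, 2631/32)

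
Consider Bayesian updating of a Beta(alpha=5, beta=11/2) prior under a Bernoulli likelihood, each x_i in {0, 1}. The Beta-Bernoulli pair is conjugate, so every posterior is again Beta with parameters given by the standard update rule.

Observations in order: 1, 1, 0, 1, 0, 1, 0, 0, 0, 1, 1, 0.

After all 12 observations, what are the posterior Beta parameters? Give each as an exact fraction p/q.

alpha=11, beta=23/2

obs 1: x=1 → posterior Beta(6, 11/2)
obs 2: x=1 → posterior Beta(7, 11/2)
obs 3: x=0 → posterior Beta(7, 13/2)
obs 4: x=1 → posterior Beta(8, 13/2)
obs 5: x=0 → posterior Beta(8, 15/2)
obs 6: x=1 → posterior Beta(9, 15/2)
obs 7: x=0 → posterior Beta(9, 17/2)
obs 8: x=0 → posterior Beta(9, 19/2)
obs 9: x=0 → posterior Beta(9, 21/2)
obs 10: x=1 → posterior Beta(10, 21/2)
obs 11: x=1 → posterior Beta(11, 21/2)
obs 12: x=0 → posterior Beta(11, 23/2)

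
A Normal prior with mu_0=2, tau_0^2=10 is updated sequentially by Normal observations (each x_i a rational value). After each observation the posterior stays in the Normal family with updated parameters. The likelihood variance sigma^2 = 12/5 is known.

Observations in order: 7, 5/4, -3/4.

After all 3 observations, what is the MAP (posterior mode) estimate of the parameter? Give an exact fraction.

obs 1: x=7 → posterior Normal(187/31, 60/31)
obs 2: x=5/4 → posterior Normal(873/224, 15/14)
obs 3: x=-3/4 → posterior Normal(133/54, 20/27)

133/54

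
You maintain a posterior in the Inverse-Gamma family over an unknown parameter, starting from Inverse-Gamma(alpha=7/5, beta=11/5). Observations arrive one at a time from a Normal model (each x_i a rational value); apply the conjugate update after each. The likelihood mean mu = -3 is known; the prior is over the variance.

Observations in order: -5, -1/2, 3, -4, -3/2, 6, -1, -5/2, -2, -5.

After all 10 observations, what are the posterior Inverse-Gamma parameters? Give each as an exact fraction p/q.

obs 1: x=-5 → posterior Inverse-Gamma(19/10, 21/5)
obs 2: x=-1/2 → posterior Inverse-Gamma(12/5, 293/40)
obs 3: x=3 → posterior Inverse-Gamma(29/10, 1013/40)
obs 4: x=-4 → posterior Inverse-Gamma(17/5, 1033/40)
obs 5: x=-3/2 → posterior Inverse-Gamma(39/10, 539/20)
obs 6: x=6 → posterior Inverse-Gamma(22/5, 1349/20)
obs 7: x=-1 → posterior Inverse-Gamma(49/10, 1389/20)
obs 8: x=-5/2 → posterior Inverse-Gamma(27/5, 2783/40)
obs 9: x=-2 → posterior Inverse-Gamma(59/10, 2803/40)
obs 10: x=-5 → posterior Inverse-Gamma(32/5, 2883/40)

alpha=32/5, beta=2883/40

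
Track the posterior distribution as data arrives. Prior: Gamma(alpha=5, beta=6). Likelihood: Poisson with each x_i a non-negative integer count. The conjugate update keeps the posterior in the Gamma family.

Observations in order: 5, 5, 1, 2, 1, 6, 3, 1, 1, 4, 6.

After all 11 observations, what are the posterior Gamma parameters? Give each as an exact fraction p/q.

obs 1: x=5 → posterior Gamma(10, 7)
obs 2: x=5 → posterior Gamma(15, 8)
obs 3: x=1 → posterior Gamma(16, 9)
obs 4: x=2 → posterior Gamma(18, 10)
obs 5: x=1 → posterior Gamma(19, 11)
obs 6: x=6 → posterior Gamma(25, 12)
obs 7: x=3 → posterior Gamma(28, 13)
obs 8: x=1 → posterior Gamma(29, 14)
obs 9: x=1 → posterior Gamma(30, 15)
obs 10: x=4 → posterior Gamma(34, 16)
obs 11: x=6 → posterior Gamma(40, 17)

alpha=40, beta=17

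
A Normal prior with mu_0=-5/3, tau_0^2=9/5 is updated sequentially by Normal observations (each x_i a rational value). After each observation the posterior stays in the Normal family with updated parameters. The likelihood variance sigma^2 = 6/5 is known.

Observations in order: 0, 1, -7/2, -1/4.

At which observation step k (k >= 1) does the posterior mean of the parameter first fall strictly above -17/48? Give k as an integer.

k = 2

obs 1: x=0 → posterior Normal(-2/3, 18/25)
obs 2: x=1 → posterior Normal(-1/24, 9/20)
obs 3: x=-7/2 → posterior Normal(-65/66, 18/55)
obs 4: x=-1/4 → posterior Normal(-139/168, 9/35)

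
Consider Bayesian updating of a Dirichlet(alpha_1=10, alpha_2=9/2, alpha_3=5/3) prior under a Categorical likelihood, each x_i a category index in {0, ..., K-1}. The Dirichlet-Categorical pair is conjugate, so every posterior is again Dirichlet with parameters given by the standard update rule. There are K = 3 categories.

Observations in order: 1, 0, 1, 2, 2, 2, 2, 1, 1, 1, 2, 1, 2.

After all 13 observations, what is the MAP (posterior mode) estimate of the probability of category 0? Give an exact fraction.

obs 1: x=1 → posterior Dirichlet(10, 11/2, 5/3)
obs 2: x=0 → posterior Dirichlet(11, 11/2, 5/3)
obs 3: x=1 → posterior Dirichlet(11, 13/2, 5/3)
obs 4: x=2 → posterior Dirichlet(11, 13/2, 8/3)
obs 5: x=2 → posterior Dirichlet(11, 13/2, 11/3)
obs 6: x=2 → posterior Dirichlet(11, 13/2, 14/3)
obs 7: x=2 → posterior Dirichlet(11, 13/2, 17/3)
obs 8: x=1 → posterior Dirichlet(11, 15/2, 17/3)
obs 9: x=1 → posterior Dirichlet(11, 17/2, 17/3)
obs 10: x=1 → posterior Dirichlet(11, 19/2, 17/3)
obs 11: x=2 → posterior Dirichlet(11, 19/2, 20/3)
obs 12: x=1 → posterior Dirichlet(11, 21/2, 20/3)
obs 13: x=2 → posterior Dirichlet(11, 21/2, 23/3)

60/157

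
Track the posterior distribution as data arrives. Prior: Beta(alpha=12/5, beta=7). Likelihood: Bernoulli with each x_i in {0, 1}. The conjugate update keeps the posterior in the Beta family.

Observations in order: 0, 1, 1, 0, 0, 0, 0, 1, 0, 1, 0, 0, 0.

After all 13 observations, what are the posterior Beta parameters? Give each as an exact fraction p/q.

obs 1: x=0 → posterior Beta(12/5, 8)
obs 2: x=1 → posterior Beta(17/5, 8)
obs 3: x=1 → posterior Beta(22/5, 8)
obs 4: x=0 → posterior Beta(22/5, 9)
obs 5: x=0 → posterior Beta(22/5, 10)
obs 6: x=0 → posterior Beta(22/5, 11)
obs 7: x=0 → posterior Beta(22/5, 12)
obs 8: x=1 → posterior Beta(27/5, 12)
obs 9: x=0 → posterior Beta(27/5, 13)
obs 10: x=1 → posterior Beta(32/5, 13)
obs 11: x=0 → posterior Beta(32/5, 14)
obs 12: x=0 → posterior Beta(32/5, 15)
obs 13: x=0 → posterior Beta(32/5, 16)

alpha=32/5, beta=16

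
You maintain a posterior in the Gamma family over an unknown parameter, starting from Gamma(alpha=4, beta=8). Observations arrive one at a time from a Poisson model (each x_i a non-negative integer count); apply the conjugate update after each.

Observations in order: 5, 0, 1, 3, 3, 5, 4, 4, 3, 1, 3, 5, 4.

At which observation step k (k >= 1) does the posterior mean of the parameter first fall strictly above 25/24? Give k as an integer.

k = 4

obs 1: x=5 → posterior Gamma(9, 9)
obs 2: x=0 → posterior Gamma(9, 10)
obs 3: x=1 → posterior Gamma(10, 11)
obs 4: x=3 → posterior Gamma(13, 12)
obs 5: x=3 → posterior Gamma(16, 13)
obs 6: x=5 → posterior Gamma(21, 14)
obs 7: x=4 → posterior Gamma(25, 15)
obs 8: x=4 → posterior Gamma(29, 16)
obs 9: x=3 → posterior Gamma(32, 17)
obs 10: x=1 → posterior Gamma(33, 18)
obs 11: x=3 → posterior Gamma(36, 19)
obs 12: x=5 → posterior Gamma(41, 20)
obs 13: x=4 → posterior Gamma(45, 21)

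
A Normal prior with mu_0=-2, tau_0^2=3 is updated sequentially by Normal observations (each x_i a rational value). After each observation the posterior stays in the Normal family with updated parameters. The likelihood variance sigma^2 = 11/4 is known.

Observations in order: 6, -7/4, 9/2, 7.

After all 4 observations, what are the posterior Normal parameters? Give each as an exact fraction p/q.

obs 1: x=6 → posterior Normal(50/23, 33/23)
obs 2: x=-7/4 → posterior Normal(29/35, 33/35)
obs 3: x=9/2 → posterior Normal(83/47, 33/47)
obs 4: x=7 → posterior Normal(167/59, 33/59)

mu_0=167/59, tau_0^2=33/59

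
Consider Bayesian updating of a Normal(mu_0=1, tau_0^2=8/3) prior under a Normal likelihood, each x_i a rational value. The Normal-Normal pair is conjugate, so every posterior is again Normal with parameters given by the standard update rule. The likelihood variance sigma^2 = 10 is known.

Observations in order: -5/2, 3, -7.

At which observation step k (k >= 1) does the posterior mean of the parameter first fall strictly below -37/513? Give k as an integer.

obs 1: x=-5/2 → posterior Normal(5/19, 40/19)
obs 2: x=3 → posterior Normal(17/23, 40/23)
obs 3: x=-7 → posterior Normal(-11/27, 40/27)

k = 3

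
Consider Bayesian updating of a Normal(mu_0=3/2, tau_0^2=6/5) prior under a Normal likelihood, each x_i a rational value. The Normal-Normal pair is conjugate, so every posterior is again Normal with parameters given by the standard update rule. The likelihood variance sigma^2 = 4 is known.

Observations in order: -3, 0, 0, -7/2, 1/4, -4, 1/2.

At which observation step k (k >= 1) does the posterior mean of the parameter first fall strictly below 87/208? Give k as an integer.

obs 1: x=-3 → posterior Normal(6/13, 12/13)
obs 2: x=0 → posterior Normal(3/8, 3/4)
obs 3: x=0 → posterior Normal(6/19, 12/19)
obs 4: x=-7/2 → posterior Normal(-9/44, 6/11)
obs 5: x=1/4 → posterior Normal(-3/20, 12/25)
obs 6: x=-4 → posterior Normal(-9/16, 3/7)
obs 7: x=1/2 → posterior Normal(-57/124, 12/31)

k = 2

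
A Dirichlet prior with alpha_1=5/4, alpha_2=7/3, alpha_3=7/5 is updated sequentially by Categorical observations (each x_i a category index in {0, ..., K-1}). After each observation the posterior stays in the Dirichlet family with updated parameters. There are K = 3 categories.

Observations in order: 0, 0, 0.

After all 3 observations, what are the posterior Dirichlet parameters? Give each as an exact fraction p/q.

alpha_1=17/4, alpha_2=7/3, alpha_3=7/5

obs 1: x=0 → posterior Dirichlet(9/4, 7/3, 7/5)
obs 2: x=0 → posterior Dirichlet(13/4, 7/3, 7/5)
obs 3: x=0 → posterior Dirichlet(17/4, 7/3, 7/5)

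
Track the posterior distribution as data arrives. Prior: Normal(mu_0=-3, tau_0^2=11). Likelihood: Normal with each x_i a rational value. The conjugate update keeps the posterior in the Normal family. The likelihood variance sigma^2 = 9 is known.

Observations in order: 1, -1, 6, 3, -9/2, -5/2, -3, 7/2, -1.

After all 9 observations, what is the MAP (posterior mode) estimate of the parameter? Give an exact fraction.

-7/72

obs 1: x=1 → posterior Normal(-4/5, 99/20)
obs 2: x=-1 → posterior Normal(-27/31, 99/31)
obs 3: x=6 → posterior Normal(13/14, 33/14)
obs 4: x=3 → posterior Normal(72/53, 99/53)
obs 5: x=-9/2 → posterior Normal(45/128, 99/64)
obs 6: x=-5/2 → posterior Normal(-1/15, 33/25)
obs 7: x=-3 → posterior Normal(-19/43, 99/86)
obs 8: x=7/2 → posterior Normal(1/194, 99/97)
obs 9: x=-1 → posterior Normal(-7/72, 11/12)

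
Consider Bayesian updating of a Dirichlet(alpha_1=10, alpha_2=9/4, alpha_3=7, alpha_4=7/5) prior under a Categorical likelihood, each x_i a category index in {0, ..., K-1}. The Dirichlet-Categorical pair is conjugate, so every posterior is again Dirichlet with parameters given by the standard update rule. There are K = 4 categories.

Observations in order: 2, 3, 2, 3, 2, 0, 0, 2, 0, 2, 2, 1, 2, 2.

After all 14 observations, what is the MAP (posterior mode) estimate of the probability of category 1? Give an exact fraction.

obs 1: x=2 → posterior Dirichlet(10, 9/4, 8, 7/5)
obs 2: x=3 → posterior Dirichlet(10, 9/4, 8, 12/5)
obs 3: x=2 → posterior Dirichlet(10, 9/4, 9, 12/5)
obs 4: x=3 → posterior Dirichlet(10, 9/4, 9, 17/5)
obs 5: x=2 → posterior Dirichlet(10, 9/4, 10, 17/5)
obs 6: x=0 → posterior Dirichlet(11, 9/4, 10, 17/5)
obs 7: x=0 → posterior Dirichlet(12, 9/4, 10, 17/5)
obs 8: x=2 → posterior Dirichlet(12, 9/4, 11, 17/5)
obs 9: x=0 → posterior Dirichlet(13, 9/4, 11, 17/5)
obs 10: x=2 → posterior Dirichlet(13, 9/4, 12, 17/5)
obs 11: x=2 → posterior Dirichlet(13, 9/4, 13, 17/5)
obs 12: x=1 → posterior Dirichlet(13, 13/4, 13, 17/5)
obs 13: x=2 → posterior Dirichlet(13, 13/4, 14, 17/5)
obs 14: x=2 → posterior Dirichlet(13, 13/4, 15, 17/5)

45/613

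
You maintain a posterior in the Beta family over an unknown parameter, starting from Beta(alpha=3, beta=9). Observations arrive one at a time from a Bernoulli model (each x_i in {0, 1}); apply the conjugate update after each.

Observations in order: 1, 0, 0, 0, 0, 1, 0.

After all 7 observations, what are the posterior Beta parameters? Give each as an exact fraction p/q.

obs 1: x=1 → posterior Beta(4, 9)
obs 2: x=0 → posterior Beta(4, 10)
obs 3: x=0 → posterior Beta(4, 11)
obs 4: x=0 → posterior Beta(4, 12)
obs 5: x=0 → posterior Beta(4, 13)
obs 6: x=1 → posterior Beta(5, 13)
obs 7: x=0 → posterior Beta(5, 14)

alpha=5, beta=14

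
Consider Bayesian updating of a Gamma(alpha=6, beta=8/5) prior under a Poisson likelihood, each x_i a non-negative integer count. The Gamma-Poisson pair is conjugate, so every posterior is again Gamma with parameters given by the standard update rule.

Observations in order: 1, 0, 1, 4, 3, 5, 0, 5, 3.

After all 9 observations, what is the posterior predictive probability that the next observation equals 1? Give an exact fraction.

obs 1: x=1 → posterior Gamma(7, 13/5)
obs 2: x=0 → posterior Gamma(7, 18/5)
obs 3: x=1 → posterior Gamma(8, 23/5)
obs 4: x=4 → posterior Gamma(12, 28/5)
obs 5: x=3 → posterior Gamma(15, 33/5)
obs 6: x=5 → posterior Gamma(20, 38/5)
obs 7: x=0 → posterior Gamma(20, 43/5)
obs 8: x=5 → posterior Gamma(25, 48/5)
obs 9: x=3 → posterior Gamma(28, 53/5)

66648809015791915610829065738145084492869685711635/344629001694357776209190858507493115627971838738432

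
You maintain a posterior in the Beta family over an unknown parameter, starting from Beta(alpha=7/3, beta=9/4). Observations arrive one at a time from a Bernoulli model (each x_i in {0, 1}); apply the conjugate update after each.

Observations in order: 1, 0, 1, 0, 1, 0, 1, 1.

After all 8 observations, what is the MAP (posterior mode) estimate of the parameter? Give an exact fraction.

obs 1: x=1 → posterior Beta(10/3, 9/4)
obs 2: x=0 → posterior Beta(10/3, 13/4)
obs 3: x=1 → posterior Beta(13/3, 13/4)
obs 4: x=0 → posterior Beta(13/3, 17/4)
obs 5: x=1 → posterior Beta(16/3, 17/4)
obs 6: x=0 → posterior Beta(16/3, 21/4)
obs 7: x=1 → posterior Beta(19/3, 21/4)
obs 8: x=1 → posterior Beta(22/3, 21/4)

76/127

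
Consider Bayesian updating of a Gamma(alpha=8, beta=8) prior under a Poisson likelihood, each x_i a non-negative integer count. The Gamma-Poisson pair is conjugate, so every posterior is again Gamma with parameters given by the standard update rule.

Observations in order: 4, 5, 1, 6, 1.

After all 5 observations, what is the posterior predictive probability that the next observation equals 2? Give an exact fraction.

2293333254831715416459990400225/8819763977946281130444984418304

obs 1: x=4 → posterior Gamma(12, 9)
obs 2: x=5 → posterior Gamma(17, 10)
obs 3: x=1 → posterior Gamma(18, 11)
obs 4: x=6 → posterior Gamma(24, 12)
obs 5: x=1 → posterior Gamma(25, 13)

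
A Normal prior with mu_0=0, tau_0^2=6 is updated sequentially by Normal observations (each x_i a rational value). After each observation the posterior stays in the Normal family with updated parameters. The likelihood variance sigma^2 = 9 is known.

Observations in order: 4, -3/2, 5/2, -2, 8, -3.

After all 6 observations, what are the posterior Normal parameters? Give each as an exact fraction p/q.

obs 1: x=4 → posterior Normal(8/5, 18/5)
obs 2: x=-3/2 → posterior Normal(5/7, 18/7)
obs 3: x=5/2 → posterior Normal(10/9, 2)
obs 4: x=-2 → posterior Normal(6/11, 18/11)
obs 5: x=8 → posterior Normal(22/13, 18/13)
obs 6: x=-3 → posterior Normal(16/15, 6/5)

mu_0=16/15, tau_0^2=6/5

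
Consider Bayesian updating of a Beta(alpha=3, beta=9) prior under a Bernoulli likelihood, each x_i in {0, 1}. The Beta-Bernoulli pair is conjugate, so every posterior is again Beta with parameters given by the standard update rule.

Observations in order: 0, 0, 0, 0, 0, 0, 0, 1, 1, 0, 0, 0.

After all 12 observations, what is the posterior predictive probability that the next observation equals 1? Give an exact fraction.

obs 1: x=0 → posterior Beta(3, 10)
obs 2: x=0 → posterior Beta(3, 11)
obs 3: x=0 → posterior Beta(3, 12)
obs 4: x=0 → posterior Beta(3, 13)
obs 5: x=0 → posterior Beta(3, 14)
obs 6: x=0 → posterior Beta(3, 15)
obs 7: x=0 → posterior Beta(3, 16)
obs 8: x=1 → posterior Beta(4, 16)
obs 9: x=1 → posterior Beta(5, 16)
obs 10: x=0 → posterior Beta(5, 17)
obs 11: x=0 → posterior Beta(5, 18)
obs 12: x=0 → posterior Beta(5, 19)

5/24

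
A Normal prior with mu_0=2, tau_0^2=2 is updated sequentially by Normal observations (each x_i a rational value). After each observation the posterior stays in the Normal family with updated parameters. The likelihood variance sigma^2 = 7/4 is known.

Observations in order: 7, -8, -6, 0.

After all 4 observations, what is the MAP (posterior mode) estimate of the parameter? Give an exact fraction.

-14/13

obs 1: x=7 → posterior Normal(14/3, 14/15)
obs 2: x=-8 → posterior Normal(6/23, 14/23)
obs 3: x=-6 → posterior Normal(-42/31, 14/31)
obs 4: x=0 → posterior Normal(-14/13, 14/39)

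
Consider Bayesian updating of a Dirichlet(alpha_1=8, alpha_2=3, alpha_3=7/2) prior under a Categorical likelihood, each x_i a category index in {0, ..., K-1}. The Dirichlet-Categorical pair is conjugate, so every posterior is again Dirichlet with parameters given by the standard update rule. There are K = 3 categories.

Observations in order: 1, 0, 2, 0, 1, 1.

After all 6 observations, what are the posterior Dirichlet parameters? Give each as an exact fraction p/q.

obs 1: x=1 → posterior Dirichlet(8, 4, 7/2)
obs 2: x=0 → posterior Dirichlet(9, 4, 7/2)
obs 3: x=2 → posterior Dirichlet(9, 4, 9/2)
obs 4: x=0 → posterior Dirichlet(10, 4, 9/2)
obs 5: x=1 → posterior Dirichlet(10, 5, 9/2)
obs 6: x=1 → posterior Dirichlet(10, 6, 9/2)

alpha_1=10, alpha_2=6, alpha_3=9/2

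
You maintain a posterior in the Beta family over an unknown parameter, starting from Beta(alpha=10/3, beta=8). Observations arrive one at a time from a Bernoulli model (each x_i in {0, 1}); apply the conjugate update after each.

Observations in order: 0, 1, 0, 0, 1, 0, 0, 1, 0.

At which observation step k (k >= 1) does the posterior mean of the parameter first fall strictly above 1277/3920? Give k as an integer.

obs 1: x=0 → posterior Beta(10/3, 9)
obs 2: x=1 → posterior Beta(13/3, 9)
obs 3: x=0 → posterior Beta(13/3, 10)
obs 4: x=0 → posterior Beta(13/3, 11)
obs 5: x=1 → posterior Beta(16/3, 11)
obs 6: x=0 → posterior Beta(16/3, 12)
obs 7: x=0 → posterior Beta(16/3, 13)
obs 8: x=1 → posterior Beta(19/3, 13)
obs 9: x=0 → posterior Beta(19/3, 14)

k = 5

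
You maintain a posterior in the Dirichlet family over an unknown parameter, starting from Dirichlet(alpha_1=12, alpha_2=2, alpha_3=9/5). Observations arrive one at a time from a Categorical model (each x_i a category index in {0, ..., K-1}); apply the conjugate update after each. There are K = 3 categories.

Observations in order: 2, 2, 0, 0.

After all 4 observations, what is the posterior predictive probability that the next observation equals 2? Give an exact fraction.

19/99

obs 1: x=2 → posterior Dirichlet(12, 2, 14/5)
obs 2: x=2 → posterior Dirichlet(12, 2, 19/5)
obs 3: x=0 → posterior Dirichlet(13, 2, 19/5)
obs 4: x=0 → posterior Dirichlet(14, 2, 19/5)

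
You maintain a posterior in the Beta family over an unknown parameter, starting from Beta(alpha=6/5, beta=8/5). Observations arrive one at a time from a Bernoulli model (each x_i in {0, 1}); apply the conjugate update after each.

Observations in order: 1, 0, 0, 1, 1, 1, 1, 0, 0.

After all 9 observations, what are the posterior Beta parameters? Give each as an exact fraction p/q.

obs 1: x=1 → posterior Beta(11/5, 8/5)
obs 2: x=0 → posterior Beta(11/5, 13/5)
obs 3: x=0 → posterior Beta(11/5, 18/5)
obs 4: x=1 → posterior Beta(16/5, 18/5)
obs 5: x=1 → posterior Beta(21/5, 18/5)
obs 6: x=1 → posterior Beta(26/5, 18/5)
obs 7: x=1 → posterior Beta(31/5, 18/5)
obs 8: x=0 → posterior Beta(31/5, 23/5)
obs 9: x=0 → posterior Beta(31/5, 28/5)

alpha=31/5, beta=28/5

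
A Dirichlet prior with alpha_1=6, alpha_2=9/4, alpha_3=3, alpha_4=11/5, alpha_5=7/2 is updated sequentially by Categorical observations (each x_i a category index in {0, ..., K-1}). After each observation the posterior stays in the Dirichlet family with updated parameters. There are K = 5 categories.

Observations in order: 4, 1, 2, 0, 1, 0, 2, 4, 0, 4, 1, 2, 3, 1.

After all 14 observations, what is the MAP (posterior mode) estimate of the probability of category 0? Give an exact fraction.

obs 1: x=4 → posterior Dirichlet(6, 9/4, 3, 11/5, 9/2)
obs 2: x=1 → posterior Dirichlet(6, 13/4, 3, 11/5, 9/2)
obs 3: x=2 → posterior Dirichlet(6, 13/4, 4, 11/5, 9/2)
obs 4: x=0 → posterior Dirichlet(7, 13/4, 4, 11/5, 9/2)
obs 5: x=1 → posterior Dirichlet(7, 17/4, 4, 11/5, 9/2)
obs 6: x=0 → posterior Dirichlet(8, 17/4, 4, 11/5, 9/2)
obs 7: x=2 → posterior Dirichlet(8, 17/4, 5, 11/5, 9/2)
obs 8: x=4 → posterior Dirichlet(8, 17/4, 5, 11/5, 11/2)
obs 9: x=0 → posterior Dirichlet(9, 17/4, 5, 11/5, 11/2)
obs 10: x=4 → posterior Dirichlet(9, 17/4, 5, 11/5, 13/2)
obs 11: x=1 → posterior Dirichlet(9, 21/4, 5, 11/5, 13/2)
obs 12: x=2 → posterior Dirichlet(9, 21/4, 6, 11/5, 13/2)
obs 13: x=3 → posterior Dirichlet(9, 21/4, 6, 16/5, 13/2)
obs 14: x=1 → posterior Dirichlet(9, 25/4, 6, 16/5, 13/2)

160/519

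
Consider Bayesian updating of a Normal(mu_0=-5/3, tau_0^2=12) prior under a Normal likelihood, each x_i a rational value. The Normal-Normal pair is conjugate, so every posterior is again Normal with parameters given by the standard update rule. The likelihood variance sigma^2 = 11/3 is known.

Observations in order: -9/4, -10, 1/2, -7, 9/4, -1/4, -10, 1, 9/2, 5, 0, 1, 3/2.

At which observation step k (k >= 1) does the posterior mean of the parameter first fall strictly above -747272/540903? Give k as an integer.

obs 1: x=-9/4 → posterior Normal(-298/141, 132/47)
obs 2: x=-10 → posterior Normal(-1378/249, 132/83)
obs 3: x=1/2 → posterior Normal(-1324/357, 132/119)
obs 4: x=-7 → posterior Normal(-416/93, 132/155)
obs 5: x=9/4 → posterior Normal(-1837/573, 132/191)
obs 6: x=-1/4 → posterior Normal(-1864/681, 132/227)
obs 7: x=-10 → posterior Normal(-2944/789, 132/263)
obs 8: x=1 → posterior Normal(-2836/897, 132/299)
obs 9: x=9/2 → posterior Normal(-470/201, 132/335)
obs 10: x=5 → posterior Normal(-1810/1113, 132/371)
obs 11: x=0 → posterior Normal(-1810/1221, 12/37)
obs 12: x=1 → posterior Normal(-1702/1329, 132/443)
obs 13: x=3/2 → posterior Normal(-1540/1437, 132/479)

k = 12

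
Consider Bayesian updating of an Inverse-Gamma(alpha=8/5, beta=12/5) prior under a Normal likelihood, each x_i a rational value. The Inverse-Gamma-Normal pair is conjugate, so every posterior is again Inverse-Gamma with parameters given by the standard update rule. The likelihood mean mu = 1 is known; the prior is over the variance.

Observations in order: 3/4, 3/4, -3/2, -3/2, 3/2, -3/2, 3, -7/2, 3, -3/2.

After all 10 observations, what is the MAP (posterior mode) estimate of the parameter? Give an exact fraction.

obs 1: x=3/4 → posterior Inverse-Gamma(21/10, 389/160)
obs 2: x=3/4 → posterior Inverse-Gamma(13/5, 197/80)
obs 3: x=-3/2 → posterior Inverse-Gamma(31/10, 447/80)
obs 4: x=-3/2 → posterior Inverse-Gamma(18/5, 697/80)
obs 5: x=3/2 → posterior Inverse-Gamma(41/10, 707/80)
obs 6: x=-3/2 → posterior Inverse-Gamma(23/5, 957/80)
obs 7: x=3 → posterior Inverse-Gamma(51/10, 1117/80)
obs 8: x=-7/2 → posterior Inverse-Gamma(28/5, 1927/80)
obs 9: x=3 → posterior Inverse-Gamma(61/10, 2087/80)
obs 10: x=-3/2 → posterior Inverse-Gamma(33/5, 2337/80)

123/32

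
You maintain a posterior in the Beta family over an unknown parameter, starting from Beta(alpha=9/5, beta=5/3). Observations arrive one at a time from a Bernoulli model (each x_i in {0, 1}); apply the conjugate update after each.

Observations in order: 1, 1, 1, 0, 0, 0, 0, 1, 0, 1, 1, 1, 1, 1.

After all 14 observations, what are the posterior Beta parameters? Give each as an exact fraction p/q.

obs 1: x=1 → posterior Beta(14/5, 5/3)
obs 2: x=1 → posterior Beta(19/5, 5/3)
obs 3: x=1 → posterior Beta(24/5, 5/3)
obs 4: x=0 → posterior Beta(24/5, 8/3)
obs 5: x=0 → posterior Beta(24/5, 11/3)
obs 6: x=0 → posterior Beta(24/5, 14/3)
obs 7: x=0 → posterior Beta(24/5, 17/3)
obs 8: x=1 → posterior Beta(29/5, 17/3)
obs 9: x=0 → posterior Beta(29/5, 20/3)
obs 10: x=1 → posterior Beta(34/5, 20/3)
obs 11: x=1 → posterior Beta(39/5, 20/3)
obs 12: x=1 → posterior Beta(44/5, 20/3)
obs 13: x=1 → posterior Beta(49/5, 20/3)
obs 14: x=1 → posterior Beta(54/5, 20/3)

alpha=54/5, beta=20/3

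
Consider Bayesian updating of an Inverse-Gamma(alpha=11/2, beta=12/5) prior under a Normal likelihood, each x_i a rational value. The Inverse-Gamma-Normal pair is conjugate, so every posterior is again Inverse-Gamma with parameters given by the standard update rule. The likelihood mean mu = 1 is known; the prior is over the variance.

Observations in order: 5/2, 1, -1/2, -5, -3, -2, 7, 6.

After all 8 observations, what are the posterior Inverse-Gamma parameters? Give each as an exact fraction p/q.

obs 1: x=5/2 → posterior Inverse-Gamma(6, 141/40)
obs 2: x=1 → posterior Inverse-Gamma(13/2, 141/40)
obs 3: x=-1/2 → posterior Inverse-Gamma(7, 93/20)
obs 4: x=-5 → posterior Inverse-Gamma(15/2, 453/20)
obs 5: x=-3 → posterior Inverse-Gamma(8, 613/20)
obs 6: x=-2 → posterior Inverse-Gamma(17/2, 703/20)
obs 7: x=7 → posterior Inverse-Gamma(9, 1063/20)
obs 8: x=6 → posterior Inverse-Gamma(19/2, 1313/20)

alpha=19/2, beta=1313/20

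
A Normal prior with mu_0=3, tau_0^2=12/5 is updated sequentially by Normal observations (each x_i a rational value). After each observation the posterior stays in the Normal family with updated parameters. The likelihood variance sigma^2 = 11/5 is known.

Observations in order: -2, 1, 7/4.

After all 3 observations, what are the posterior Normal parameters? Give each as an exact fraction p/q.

obs 1: x=-2 → posterior Normal(9/23, 132/115)
obs 2: x=1 → posterior Normal(3/5, 132/175)
obs 3: x=7/4 → posterior Normal(42/47, 132/235)

mu_0=42/47, tau_0^2=132/235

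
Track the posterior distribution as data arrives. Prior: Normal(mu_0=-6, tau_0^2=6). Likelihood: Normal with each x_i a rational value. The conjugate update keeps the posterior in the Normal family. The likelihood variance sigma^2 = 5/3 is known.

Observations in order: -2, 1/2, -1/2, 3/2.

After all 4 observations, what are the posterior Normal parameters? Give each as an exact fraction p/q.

obs 1: x=-2 → posterior Normal(-66/23, 30/23)
obs 2: x=1/2 → posterior Normal(-57/41, 30/41)
obs 3: x=-1/2 → posterior Normal(-66/59, 30/59)
obs 4: x=3/2 → posterior Normal(-39/77, 30/77)

mu_0=-39/77, tau_0^2=30/77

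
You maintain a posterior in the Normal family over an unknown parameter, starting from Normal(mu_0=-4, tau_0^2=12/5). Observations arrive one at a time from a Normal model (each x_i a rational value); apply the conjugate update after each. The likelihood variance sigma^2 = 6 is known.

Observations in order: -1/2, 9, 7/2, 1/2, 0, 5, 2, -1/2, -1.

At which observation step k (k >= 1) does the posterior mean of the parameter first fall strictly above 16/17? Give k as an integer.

obs 1: x=-1/2 → posterior Normal(-3, 12/7)
obs 2: x=9 → posterior Normal(-1/3, 4/3)
obs 3: x=7/2 → posterior Normal(4/11, 12/11)
obs 4: x=1/2 → posterior Normal(5/13, 12/13)
obs 5: x=0 → posterior Normal(1/3, 4/5)
obs 6: x=5 → posterior Normal(15/17, 12/17)
obs 7: x=2 → posterior Normal(1, 12/19)
obs 8: x=-1/2 → posterior Normal(6/7, 4/7)
obs 9: x=-1 → posterior Normal(16/23, 12/23)

k = 7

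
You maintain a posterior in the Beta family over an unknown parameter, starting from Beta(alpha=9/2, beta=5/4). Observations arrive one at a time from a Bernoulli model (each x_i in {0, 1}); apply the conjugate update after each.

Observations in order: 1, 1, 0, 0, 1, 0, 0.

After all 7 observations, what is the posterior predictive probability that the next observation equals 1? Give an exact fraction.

obs 1: x=1 → posterior Beta(11/2, 5/4)
obs 2: x=1 → posterior Beta(13/2, 5/4)
obs 3: x=0 → posterior Beta(13/2, 9/4)
obs 4: x=0 → posterior Beta(13/2, 13/4)
obs 5: x=1 → posterior Beta(15/2, 13/4)
obs 6: x=0 → posterior Beta(15/2, 17/4)
obs 7: x=0 → posterior Beta(15/2, 21/4)

10/17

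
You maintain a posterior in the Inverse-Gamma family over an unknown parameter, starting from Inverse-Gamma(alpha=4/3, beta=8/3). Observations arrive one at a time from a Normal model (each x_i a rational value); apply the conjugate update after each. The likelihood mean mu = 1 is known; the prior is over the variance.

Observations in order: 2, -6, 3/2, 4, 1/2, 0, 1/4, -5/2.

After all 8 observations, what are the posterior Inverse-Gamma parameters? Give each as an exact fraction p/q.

obs 1: x=2 → posterior Inverse-Gamma(11/6, 19/6)
obs 2: x=-6 → posterior Inverse-Gamma(7/3, 83/3)
obs 3: x=3/2 → posterior Inverse-Gamma(17/6, 667/24)
obs 4: x=4 → posterior Inverse-Gamma(10/3, 775/24)
obs 5: x=1/2 → posterior Inverse-Gamma(23/6, 389/12)
obs 6: x=0 → posterior Inverse-Gamma(13/3, 395/12)
obs 7: x=1/4 → posterior Inverse-Gamma(29/6, 3187/96)
obs 8: x=-5/2 → posterior Inverse-Gamma(16/3, 3775/96)

alpha=16/3, beta=3775/96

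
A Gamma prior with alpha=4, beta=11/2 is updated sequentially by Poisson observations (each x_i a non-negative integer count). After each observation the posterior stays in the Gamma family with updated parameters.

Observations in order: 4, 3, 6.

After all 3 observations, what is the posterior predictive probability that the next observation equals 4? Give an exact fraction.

3375140268496253997842160/37589973457545958193355601

obs 1: x=4 → posterior Gamma(8, 13/2)
obs 2: x=3 → posterior Gamma(11, 15/2)
obs 3: x=6 → posterior Gamma(17, 17/2)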